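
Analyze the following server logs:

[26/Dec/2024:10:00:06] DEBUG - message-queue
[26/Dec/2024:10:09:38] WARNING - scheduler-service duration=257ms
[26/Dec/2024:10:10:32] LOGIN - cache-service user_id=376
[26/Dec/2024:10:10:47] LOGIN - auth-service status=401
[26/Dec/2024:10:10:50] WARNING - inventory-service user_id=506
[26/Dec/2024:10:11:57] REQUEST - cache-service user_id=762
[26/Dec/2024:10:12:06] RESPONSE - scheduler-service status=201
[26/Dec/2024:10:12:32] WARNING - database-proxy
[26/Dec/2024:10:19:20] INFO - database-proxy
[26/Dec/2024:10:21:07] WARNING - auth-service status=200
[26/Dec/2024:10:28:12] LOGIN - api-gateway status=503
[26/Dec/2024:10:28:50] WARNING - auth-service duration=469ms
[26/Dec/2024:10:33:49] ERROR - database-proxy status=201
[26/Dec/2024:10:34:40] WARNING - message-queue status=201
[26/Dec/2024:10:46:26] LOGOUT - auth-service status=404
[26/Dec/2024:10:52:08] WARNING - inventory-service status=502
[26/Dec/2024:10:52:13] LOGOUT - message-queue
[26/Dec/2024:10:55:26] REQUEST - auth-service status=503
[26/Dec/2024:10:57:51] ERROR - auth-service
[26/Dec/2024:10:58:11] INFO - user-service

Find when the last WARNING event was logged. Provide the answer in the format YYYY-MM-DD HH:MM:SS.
2024-12-26 10:52:08

To find the last event:

1. Filter for all WARNING events
2. Sort by timestamp
3. Select the last one
4. Timestamp: 2024-12-26 10:52:08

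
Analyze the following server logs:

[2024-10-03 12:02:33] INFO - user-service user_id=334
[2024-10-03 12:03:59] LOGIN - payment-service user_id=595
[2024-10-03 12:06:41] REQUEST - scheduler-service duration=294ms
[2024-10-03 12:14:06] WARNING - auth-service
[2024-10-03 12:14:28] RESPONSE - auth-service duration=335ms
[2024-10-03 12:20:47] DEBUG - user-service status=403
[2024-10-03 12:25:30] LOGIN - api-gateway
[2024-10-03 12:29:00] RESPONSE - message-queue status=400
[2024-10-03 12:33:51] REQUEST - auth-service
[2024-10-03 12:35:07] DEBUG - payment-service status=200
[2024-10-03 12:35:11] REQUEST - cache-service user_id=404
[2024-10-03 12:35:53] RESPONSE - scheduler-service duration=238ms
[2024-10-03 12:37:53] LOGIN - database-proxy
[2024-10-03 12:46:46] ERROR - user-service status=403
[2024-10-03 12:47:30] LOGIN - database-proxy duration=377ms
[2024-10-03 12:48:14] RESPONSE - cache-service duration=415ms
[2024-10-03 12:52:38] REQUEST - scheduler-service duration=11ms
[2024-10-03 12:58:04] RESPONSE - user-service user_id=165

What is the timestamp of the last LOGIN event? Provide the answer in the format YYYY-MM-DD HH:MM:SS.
2024-10-03 12:47:30

To find the last event:

1. Filter for all LOGIN events
2. Sort by timestamp
3. Select the last one
4. Timestamp: 2024-10-03 12:47:30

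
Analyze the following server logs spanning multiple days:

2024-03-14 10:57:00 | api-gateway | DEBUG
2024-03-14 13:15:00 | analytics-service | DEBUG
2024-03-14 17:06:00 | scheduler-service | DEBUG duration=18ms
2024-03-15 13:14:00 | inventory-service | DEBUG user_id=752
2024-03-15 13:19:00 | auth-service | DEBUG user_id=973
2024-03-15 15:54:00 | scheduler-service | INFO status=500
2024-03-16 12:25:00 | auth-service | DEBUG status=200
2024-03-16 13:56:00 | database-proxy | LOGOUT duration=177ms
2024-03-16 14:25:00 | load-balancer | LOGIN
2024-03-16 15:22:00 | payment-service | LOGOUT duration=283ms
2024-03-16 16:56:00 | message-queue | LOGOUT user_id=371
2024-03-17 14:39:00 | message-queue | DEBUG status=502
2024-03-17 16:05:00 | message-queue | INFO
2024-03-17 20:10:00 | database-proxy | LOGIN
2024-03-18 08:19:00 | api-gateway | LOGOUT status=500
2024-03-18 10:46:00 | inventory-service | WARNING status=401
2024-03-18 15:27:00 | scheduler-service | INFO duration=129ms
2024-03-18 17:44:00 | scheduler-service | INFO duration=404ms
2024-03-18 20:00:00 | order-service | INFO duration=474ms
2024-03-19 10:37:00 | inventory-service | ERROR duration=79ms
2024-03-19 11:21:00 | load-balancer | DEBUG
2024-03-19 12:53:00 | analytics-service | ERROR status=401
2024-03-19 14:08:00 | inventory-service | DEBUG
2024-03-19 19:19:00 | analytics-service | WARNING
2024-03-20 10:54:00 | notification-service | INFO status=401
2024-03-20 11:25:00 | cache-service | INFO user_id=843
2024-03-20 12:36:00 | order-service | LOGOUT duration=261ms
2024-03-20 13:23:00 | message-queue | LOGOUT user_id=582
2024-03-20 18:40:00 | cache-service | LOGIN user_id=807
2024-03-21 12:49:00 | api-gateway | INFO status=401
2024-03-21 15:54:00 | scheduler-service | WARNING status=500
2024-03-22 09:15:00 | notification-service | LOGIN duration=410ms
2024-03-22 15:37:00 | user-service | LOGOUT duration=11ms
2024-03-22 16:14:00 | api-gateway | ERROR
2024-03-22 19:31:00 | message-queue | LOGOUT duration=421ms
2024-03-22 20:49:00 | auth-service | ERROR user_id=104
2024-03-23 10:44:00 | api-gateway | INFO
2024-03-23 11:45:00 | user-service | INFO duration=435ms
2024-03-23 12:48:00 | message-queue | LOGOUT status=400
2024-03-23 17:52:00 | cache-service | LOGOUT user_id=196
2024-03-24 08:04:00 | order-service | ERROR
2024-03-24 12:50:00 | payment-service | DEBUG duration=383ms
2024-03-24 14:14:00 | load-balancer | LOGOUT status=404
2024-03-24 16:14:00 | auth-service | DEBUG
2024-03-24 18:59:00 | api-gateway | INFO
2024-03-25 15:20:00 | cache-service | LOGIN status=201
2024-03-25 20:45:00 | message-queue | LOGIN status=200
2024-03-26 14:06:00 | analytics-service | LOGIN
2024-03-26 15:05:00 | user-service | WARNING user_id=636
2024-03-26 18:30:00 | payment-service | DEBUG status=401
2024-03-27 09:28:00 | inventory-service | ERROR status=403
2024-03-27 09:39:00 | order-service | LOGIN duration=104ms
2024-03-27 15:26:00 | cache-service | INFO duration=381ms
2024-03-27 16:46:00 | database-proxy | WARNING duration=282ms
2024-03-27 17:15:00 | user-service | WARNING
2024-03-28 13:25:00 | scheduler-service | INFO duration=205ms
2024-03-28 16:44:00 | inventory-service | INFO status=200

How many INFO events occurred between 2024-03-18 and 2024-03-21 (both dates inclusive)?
6

To filter by date range:

1. Date range: 2024-03-18 through 2024-03-21, both dates inclusive
2. Filter for INFO events whose date falls in this range
3. Count matching events: 6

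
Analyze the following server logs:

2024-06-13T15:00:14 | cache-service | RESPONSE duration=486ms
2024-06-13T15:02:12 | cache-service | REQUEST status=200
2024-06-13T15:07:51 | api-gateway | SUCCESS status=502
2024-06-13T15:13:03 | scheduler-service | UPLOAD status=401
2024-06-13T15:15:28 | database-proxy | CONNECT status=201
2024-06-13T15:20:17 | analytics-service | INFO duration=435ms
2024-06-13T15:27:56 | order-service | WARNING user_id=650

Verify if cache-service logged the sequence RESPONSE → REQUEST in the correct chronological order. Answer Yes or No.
Yes

To verify sequence order:

1. Find all events in sequence RESPONSE → REQUEST for cache-service
2. Extract their timestamps
3. Check if timestamps are in ascending order
4. Result: Yes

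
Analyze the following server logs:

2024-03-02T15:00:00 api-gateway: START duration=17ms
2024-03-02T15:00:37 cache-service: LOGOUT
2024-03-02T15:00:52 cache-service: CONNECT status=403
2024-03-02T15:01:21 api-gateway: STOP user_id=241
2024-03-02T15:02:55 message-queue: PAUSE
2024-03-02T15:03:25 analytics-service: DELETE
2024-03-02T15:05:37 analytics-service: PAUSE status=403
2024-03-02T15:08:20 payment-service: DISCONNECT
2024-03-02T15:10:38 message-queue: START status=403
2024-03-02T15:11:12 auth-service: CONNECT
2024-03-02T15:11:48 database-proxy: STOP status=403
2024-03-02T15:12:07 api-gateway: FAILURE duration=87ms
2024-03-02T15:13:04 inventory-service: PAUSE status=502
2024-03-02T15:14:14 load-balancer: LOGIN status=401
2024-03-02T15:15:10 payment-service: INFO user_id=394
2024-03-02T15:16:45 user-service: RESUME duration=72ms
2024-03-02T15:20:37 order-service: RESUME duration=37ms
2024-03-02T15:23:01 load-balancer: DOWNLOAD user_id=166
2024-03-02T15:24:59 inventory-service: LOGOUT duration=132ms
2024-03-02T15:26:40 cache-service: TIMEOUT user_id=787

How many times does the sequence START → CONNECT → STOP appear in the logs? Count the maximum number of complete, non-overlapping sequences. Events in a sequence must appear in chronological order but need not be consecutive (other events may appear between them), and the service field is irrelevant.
2

To count sequences:

1. Look for pattern: START → CONNECT → STOP
2. Greedily scan the log in chronological order, matching each sequence element in turn (ignoring service)
3. Each time the full pattern completes, increment the count and restart matching from the next event
4. Complete non-overlapping sequences found: 2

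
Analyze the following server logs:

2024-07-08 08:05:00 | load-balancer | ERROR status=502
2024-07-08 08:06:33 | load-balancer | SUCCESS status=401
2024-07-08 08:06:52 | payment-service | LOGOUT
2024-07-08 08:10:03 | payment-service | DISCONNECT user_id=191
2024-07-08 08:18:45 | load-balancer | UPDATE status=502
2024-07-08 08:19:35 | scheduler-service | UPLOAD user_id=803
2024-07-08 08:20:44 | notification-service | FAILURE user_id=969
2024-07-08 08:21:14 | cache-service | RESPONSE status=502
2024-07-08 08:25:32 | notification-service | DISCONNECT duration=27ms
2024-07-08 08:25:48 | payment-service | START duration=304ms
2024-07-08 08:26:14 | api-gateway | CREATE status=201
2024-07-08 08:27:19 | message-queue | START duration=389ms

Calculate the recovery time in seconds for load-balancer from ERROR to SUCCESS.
93

To calculate recovery time:

1. Find ERROR event for load-balancer: 2024-07-08 08:05:00
2. Find next SUCCESS event for load-balancer: 2024-07-08 08:06:33
3. Recovery time: 2024-07-08 08:06:33 - 2024-07-08 08:05:00 = 93 seconds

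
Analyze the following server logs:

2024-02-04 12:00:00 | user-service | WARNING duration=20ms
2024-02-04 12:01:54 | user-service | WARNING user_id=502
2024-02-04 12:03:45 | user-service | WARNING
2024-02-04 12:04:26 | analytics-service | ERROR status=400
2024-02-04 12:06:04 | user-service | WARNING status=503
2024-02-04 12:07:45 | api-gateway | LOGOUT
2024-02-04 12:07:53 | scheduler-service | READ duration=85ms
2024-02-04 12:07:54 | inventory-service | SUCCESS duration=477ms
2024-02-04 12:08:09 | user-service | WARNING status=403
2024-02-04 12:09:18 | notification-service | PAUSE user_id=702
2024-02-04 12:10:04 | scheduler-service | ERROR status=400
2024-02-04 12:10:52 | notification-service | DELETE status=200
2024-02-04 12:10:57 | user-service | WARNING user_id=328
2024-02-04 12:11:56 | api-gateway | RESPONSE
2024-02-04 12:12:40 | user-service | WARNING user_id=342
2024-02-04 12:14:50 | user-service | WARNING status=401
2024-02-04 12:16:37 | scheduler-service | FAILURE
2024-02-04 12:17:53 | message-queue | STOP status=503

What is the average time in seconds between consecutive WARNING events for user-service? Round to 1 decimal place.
127.1

To calculate average interval:

1. Find all WARNING events for user-service in order
2. Calculate time gaps between consecutive events
3. Compute mean of gaps: 890 / 7 = 127.1 seconds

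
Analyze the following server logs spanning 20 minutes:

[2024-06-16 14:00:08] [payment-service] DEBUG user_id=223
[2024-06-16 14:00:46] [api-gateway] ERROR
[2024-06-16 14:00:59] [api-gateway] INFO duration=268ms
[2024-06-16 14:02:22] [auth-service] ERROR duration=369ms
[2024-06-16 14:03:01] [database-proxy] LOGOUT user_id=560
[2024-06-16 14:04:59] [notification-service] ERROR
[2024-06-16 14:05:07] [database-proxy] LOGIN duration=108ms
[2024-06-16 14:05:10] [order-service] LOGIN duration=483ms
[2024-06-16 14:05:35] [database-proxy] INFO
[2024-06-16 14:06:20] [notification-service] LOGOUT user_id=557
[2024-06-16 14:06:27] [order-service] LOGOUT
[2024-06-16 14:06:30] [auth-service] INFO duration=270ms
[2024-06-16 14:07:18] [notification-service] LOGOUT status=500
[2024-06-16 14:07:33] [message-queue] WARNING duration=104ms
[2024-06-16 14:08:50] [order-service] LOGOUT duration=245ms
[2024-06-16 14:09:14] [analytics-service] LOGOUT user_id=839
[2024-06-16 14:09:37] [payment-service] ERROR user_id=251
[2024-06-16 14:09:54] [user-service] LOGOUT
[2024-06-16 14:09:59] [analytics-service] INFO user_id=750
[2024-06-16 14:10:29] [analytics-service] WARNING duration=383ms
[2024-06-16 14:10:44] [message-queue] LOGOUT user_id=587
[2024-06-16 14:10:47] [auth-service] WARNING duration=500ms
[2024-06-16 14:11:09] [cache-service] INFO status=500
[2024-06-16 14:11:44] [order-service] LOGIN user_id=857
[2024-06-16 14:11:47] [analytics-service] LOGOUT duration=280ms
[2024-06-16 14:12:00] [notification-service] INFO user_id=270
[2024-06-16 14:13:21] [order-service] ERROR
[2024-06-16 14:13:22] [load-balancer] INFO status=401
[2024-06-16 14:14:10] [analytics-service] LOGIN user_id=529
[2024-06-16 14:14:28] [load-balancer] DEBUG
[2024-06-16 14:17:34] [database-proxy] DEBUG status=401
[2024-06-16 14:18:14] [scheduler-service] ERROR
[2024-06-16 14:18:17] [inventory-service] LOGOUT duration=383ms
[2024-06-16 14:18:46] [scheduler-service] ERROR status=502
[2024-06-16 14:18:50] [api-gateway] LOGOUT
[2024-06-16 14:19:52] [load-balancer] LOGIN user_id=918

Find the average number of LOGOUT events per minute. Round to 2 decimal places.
0.55

To calculate the rate:

1. Count total LOGOUT events: 11
2. Total time period: 20 minutes
3. Rate = 11 / 20 = 0.55 events per minute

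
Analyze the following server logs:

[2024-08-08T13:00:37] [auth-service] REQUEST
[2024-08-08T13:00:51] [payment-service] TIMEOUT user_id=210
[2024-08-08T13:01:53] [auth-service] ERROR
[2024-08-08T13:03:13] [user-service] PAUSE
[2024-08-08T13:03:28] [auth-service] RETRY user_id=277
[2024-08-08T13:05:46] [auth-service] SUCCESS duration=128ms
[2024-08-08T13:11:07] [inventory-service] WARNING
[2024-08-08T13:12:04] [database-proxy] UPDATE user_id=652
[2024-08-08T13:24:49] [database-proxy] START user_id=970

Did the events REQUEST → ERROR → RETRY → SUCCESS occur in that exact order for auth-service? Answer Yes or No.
Yes

To verify sequence order:

1. Find all events in sequence REQUEST → ERROR → RETRY → SUCCESS for auth-service
2. Extract their timestamps
3. Check if timestamps are in ascending order
4. Result: Yes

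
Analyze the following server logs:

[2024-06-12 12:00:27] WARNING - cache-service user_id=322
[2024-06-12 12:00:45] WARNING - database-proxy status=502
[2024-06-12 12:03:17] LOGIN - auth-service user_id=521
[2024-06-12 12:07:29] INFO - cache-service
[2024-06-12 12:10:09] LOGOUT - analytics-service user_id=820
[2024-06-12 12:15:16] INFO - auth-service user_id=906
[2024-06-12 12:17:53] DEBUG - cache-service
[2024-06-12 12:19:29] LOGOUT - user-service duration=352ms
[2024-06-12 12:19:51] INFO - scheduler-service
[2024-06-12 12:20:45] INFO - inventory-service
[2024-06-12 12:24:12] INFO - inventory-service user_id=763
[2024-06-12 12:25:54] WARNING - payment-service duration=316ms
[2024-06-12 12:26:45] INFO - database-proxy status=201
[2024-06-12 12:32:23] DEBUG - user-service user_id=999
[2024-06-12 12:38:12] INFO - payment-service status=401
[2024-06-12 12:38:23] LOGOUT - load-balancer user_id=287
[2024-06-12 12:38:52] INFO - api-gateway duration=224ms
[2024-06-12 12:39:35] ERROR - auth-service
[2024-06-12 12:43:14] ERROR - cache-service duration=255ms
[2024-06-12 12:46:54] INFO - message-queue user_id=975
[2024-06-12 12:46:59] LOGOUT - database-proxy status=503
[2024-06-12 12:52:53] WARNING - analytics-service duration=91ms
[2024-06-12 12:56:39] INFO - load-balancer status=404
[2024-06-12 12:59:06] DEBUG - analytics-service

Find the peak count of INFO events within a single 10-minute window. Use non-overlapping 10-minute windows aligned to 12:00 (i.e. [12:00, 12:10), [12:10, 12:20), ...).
3

To find the burst window:

1. Divide the log period into non-overlapping 10-minute windows starting at 12:00
2. Count INFO events in each window
3. Find the window with maximum count
4. Maximum events in a window: 3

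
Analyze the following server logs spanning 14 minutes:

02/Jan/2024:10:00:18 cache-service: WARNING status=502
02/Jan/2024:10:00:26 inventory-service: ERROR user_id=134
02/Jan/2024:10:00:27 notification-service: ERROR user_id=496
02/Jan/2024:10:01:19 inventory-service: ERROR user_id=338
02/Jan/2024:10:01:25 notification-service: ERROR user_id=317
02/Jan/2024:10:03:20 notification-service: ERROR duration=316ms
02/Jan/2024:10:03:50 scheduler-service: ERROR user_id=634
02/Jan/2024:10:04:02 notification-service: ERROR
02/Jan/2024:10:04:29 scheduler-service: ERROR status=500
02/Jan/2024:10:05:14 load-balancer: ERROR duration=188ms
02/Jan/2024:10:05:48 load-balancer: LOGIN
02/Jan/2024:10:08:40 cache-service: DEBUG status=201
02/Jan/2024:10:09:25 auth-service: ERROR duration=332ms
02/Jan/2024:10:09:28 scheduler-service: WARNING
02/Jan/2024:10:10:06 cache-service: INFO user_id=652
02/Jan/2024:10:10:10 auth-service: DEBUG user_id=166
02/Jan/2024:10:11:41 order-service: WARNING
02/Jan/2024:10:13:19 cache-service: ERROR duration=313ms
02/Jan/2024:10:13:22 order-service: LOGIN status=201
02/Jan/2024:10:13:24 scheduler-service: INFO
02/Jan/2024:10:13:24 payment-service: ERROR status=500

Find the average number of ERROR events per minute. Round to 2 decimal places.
0.86

To calculate the rate:

1. Count total ERROR events: 12
2. Total time period: 14 minutes
3. Rate = 12 / 14 = 0.86 events per minute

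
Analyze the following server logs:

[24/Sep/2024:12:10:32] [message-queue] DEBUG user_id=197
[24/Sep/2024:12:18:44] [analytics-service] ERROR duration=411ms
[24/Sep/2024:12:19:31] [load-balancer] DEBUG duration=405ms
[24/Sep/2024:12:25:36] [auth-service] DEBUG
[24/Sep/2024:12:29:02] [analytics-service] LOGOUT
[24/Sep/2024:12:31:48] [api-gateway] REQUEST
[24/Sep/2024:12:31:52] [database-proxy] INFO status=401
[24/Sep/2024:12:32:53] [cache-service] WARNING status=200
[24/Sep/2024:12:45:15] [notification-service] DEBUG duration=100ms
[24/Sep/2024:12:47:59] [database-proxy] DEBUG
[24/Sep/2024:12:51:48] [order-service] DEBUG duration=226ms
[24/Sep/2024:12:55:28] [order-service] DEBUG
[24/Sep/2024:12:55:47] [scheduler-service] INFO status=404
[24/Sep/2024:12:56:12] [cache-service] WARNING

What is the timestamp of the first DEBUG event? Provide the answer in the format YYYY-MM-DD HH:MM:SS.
2024-09-24 12:10:32

To find the first event:

1. Filter for all DEBUG events
2. Sort by timestamp
3. Select the first one
4. Timestamp: 2024-09-24 12:10:32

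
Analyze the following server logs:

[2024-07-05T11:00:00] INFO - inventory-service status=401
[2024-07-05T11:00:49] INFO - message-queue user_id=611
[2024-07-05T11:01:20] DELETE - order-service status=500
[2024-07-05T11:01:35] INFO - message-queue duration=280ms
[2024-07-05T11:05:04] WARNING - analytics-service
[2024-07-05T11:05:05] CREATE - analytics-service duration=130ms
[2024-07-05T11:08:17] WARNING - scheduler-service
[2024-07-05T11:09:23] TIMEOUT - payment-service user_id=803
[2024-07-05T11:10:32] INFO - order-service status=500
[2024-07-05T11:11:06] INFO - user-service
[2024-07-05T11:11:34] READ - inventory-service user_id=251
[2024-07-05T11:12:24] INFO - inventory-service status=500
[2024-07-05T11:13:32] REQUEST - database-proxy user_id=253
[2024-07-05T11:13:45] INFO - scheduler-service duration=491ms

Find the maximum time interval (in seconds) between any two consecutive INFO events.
537

To find the longest gap:

1. Extract all INFO events in chronological order
2. Calculate time differences between consecutive events
3. Find the maximum difference
4. Longest gap: 537 seconds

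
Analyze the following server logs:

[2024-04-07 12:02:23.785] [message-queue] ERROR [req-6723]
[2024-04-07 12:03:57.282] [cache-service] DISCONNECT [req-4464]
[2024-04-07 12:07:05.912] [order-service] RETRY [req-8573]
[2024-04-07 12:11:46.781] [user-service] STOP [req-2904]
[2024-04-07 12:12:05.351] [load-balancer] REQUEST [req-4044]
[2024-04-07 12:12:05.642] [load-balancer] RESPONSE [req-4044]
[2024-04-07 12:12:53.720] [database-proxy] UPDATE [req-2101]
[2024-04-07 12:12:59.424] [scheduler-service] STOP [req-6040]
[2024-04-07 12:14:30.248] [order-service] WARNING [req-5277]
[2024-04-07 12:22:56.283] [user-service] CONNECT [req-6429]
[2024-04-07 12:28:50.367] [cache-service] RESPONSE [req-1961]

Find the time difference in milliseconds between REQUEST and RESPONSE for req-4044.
291

To calculate latency:

1. Find REQUEST with id req-4044: 2024-04-07 12:12:05.351
2. Find RESPONSE with id req-4044: 2024-04-07 12:12:05.642
3. Latency: 2024-04-07 12:12:05.642 - 2024-04-07 12:12:05.351 = 291ms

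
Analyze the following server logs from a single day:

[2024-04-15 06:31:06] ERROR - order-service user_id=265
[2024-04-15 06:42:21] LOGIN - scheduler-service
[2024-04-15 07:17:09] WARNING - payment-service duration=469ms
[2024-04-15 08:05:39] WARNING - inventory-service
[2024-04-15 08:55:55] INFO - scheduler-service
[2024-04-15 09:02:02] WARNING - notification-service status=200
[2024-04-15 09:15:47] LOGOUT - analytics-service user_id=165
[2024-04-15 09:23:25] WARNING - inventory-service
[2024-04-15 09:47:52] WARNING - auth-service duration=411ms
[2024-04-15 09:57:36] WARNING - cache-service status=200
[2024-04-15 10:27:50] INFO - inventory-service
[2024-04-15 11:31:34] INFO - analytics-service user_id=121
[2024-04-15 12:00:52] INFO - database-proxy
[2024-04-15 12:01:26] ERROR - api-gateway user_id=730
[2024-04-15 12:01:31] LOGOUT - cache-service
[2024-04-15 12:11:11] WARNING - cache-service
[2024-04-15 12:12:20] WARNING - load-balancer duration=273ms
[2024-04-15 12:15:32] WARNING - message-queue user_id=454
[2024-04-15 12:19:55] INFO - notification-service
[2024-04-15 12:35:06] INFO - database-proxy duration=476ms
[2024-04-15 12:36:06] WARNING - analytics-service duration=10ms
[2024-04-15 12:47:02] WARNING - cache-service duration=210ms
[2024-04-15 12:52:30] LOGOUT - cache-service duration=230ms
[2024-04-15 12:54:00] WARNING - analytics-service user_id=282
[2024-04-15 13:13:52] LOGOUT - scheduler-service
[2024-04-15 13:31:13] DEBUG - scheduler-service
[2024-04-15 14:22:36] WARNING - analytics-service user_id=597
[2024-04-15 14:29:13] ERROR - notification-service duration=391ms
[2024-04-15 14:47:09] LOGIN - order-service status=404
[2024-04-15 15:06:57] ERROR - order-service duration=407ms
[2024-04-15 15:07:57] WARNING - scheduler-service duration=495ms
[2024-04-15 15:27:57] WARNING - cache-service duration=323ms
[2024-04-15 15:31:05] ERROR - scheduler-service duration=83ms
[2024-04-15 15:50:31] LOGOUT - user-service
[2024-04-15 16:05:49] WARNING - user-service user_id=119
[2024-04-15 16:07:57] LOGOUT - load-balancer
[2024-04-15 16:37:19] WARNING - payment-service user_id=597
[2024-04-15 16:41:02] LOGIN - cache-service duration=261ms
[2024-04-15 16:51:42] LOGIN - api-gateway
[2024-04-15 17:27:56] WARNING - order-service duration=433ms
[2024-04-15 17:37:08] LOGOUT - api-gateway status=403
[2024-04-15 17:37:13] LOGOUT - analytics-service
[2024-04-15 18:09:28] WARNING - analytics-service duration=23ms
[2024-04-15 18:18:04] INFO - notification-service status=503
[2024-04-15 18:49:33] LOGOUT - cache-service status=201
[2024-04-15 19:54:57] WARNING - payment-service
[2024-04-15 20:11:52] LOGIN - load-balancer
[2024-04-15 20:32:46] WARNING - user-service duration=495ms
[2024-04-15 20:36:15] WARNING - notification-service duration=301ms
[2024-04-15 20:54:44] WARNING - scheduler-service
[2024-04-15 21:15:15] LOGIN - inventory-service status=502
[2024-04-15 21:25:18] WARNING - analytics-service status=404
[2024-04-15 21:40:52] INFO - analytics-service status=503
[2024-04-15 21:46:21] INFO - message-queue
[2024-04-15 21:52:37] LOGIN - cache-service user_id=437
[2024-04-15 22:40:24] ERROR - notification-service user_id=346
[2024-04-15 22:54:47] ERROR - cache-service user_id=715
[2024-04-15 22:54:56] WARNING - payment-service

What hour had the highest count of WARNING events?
12

To find the peak hour:

1. Group all WARNING events by hour
2. Count events in each hour
3. Find hour with maximum count
4. Peak hour: 12 (with 6 events)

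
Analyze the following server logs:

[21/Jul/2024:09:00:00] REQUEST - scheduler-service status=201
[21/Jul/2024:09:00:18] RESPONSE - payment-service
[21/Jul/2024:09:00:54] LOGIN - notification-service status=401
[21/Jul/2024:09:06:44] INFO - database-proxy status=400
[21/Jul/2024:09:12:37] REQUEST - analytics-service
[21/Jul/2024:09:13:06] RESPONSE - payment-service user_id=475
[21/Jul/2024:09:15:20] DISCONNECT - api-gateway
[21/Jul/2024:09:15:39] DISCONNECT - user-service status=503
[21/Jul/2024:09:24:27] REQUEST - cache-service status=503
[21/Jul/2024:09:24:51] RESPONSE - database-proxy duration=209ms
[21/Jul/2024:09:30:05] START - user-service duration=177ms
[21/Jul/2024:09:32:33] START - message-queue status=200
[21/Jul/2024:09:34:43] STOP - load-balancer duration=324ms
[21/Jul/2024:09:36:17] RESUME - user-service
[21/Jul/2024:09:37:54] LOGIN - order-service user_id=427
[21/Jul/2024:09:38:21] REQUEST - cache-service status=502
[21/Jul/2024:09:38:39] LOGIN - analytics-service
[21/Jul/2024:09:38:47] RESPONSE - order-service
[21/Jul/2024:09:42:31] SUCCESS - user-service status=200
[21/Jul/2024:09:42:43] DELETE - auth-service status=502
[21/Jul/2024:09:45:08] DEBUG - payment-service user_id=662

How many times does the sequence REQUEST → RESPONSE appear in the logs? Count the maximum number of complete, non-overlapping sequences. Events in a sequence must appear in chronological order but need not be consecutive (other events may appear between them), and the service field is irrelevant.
4

To count sequences:

1. Look for pattern: REQUEST → RESPONSE
2. Greedily scan the log in chronological order, matching each sequence element in turn (ignoring service)
3. Each time the full pattern completes, increment the count and restart matching from the next event
4. Complete non-overlapping sequences found: 4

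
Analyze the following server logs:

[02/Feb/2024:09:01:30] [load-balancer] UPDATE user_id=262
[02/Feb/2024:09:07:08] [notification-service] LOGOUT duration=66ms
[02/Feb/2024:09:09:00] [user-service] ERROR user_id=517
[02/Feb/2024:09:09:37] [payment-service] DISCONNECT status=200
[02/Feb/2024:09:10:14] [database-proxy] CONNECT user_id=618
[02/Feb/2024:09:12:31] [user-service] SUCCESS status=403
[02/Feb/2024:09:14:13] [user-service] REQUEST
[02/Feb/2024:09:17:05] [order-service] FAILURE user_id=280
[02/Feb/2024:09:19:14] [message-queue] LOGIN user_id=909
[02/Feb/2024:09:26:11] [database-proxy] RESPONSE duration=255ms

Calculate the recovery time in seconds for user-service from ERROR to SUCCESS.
211

To calculate recovery time:

1. Find ERROR event for user-service: 02/Feb/2024:09:09:00
2. Find next SUCCESS event for user-service: 02/Feb/2024:09:12:31
3. Recovery time: 02/Feb/2024:09:12:31 - 02/Feb/2024:09:09:00 = 211 seconds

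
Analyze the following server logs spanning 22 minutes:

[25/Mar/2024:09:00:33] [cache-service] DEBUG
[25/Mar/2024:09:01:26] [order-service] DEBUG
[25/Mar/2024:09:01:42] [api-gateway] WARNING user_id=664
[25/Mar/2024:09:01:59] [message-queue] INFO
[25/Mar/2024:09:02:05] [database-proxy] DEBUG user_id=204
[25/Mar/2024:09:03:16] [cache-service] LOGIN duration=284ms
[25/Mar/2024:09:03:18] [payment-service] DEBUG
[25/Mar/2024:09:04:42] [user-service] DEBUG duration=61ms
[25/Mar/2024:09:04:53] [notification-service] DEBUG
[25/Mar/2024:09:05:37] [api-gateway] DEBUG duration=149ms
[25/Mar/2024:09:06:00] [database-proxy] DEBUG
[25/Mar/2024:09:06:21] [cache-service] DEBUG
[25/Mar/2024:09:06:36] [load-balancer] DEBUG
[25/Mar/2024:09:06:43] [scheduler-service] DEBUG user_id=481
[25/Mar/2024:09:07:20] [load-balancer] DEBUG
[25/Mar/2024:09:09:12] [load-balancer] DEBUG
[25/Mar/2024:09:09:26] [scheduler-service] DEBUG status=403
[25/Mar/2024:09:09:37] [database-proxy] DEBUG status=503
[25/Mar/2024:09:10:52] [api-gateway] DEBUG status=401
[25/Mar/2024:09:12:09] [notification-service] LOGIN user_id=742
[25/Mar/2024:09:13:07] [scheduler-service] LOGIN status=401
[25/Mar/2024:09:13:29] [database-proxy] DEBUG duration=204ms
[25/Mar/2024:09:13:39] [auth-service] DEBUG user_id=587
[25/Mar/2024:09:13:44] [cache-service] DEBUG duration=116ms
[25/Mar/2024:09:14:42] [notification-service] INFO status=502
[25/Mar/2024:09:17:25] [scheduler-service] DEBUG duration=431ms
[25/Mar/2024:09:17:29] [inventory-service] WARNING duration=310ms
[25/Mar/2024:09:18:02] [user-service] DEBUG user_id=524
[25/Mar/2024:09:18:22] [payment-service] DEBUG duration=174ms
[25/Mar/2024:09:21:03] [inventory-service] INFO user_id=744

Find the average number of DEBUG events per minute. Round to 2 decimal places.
1.0

To calculate the rate:

1. Count total DEBUG events: 22
2. Total time period: 22 minutes
3. Rate = 22 / 22 = 1.0 events per minute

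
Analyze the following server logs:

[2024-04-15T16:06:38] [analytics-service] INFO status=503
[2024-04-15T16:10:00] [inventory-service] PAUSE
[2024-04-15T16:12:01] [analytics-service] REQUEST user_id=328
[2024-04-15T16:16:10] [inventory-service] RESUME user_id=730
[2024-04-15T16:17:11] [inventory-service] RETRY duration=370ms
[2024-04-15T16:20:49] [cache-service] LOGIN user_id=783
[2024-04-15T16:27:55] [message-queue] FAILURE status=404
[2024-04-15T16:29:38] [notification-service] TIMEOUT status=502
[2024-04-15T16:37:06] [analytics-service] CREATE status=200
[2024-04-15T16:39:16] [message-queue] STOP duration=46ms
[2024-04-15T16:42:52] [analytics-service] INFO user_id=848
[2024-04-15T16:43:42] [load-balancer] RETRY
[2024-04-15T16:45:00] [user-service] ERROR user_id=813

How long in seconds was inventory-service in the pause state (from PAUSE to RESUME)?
370

To calculate state duration:

1. Find PAUSE event for inventory-service: 2024-04-15T16:10:00
2. Find RESUME event for inventory-service: 2024-04-15T16:16:10
3. Calculate duration: 2024-04-15T16:16:10 - 2024-04-15T16:10:00 = 370 seconds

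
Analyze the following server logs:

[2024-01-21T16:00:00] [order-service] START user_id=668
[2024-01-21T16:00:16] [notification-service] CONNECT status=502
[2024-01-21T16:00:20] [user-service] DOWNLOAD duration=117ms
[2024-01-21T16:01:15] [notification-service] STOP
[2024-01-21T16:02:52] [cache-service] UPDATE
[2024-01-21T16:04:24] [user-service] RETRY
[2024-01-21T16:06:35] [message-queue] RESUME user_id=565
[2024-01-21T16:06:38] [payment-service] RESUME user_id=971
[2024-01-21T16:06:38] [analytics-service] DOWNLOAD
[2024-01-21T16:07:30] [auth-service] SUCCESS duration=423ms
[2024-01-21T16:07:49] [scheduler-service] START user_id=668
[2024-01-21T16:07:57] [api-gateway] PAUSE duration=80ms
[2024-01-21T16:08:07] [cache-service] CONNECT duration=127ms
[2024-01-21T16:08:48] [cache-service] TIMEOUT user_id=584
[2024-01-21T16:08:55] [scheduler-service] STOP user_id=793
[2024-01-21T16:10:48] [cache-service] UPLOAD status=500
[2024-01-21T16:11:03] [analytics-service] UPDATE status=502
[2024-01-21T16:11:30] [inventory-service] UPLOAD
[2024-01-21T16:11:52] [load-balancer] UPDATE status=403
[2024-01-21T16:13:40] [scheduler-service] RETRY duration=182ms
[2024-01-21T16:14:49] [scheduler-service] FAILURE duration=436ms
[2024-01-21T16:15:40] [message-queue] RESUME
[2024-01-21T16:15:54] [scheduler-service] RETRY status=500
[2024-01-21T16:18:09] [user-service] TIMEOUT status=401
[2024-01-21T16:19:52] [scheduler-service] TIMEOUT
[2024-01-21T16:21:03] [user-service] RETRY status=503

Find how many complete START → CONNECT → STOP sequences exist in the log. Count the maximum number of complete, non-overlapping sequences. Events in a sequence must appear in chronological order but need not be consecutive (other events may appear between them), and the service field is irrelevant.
2

To count sequences:

1. Look for pattern: START → CONNECT → STOP
2. Greedily scan the log in chronological order, matching each sequence element in turn (ignoring service)
3. Each time the full pattern completes, increment the count and restart matching from the next event
4. Complete non-overlapping sequences found: 2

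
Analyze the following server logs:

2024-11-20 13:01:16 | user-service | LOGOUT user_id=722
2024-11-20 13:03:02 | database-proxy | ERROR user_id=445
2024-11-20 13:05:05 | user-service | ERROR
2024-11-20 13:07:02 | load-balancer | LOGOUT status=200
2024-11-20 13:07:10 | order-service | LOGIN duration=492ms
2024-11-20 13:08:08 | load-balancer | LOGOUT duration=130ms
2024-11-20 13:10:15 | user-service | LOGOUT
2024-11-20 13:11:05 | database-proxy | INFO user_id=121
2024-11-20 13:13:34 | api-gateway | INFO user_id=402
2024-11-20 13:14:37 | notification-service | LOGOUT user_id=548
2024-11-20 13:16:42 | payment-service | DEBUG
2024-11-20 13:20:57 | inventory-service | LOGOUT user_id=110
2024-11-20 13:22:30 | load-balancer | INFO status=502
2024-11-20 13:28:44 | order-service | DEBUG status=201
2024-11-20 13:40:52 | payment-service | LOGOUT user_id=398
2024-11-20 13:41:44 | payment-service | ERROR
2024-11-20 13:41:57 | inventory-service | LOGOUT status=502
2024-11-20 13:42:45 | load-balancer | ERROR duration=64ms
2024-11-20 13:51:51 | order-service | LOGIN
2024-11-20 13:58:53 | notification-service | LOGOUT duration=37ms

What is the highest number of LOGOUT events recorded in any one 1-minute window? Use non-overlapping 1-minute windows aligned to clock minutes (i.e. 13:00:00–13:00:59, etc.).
1

To find the burst window:

1. Divide the log period into non-overlapping 1-minute windows starting at 13:00
2. Count LOGOUT events in each window
3. Find the window with maximum count
4. Maximum events in a window: 1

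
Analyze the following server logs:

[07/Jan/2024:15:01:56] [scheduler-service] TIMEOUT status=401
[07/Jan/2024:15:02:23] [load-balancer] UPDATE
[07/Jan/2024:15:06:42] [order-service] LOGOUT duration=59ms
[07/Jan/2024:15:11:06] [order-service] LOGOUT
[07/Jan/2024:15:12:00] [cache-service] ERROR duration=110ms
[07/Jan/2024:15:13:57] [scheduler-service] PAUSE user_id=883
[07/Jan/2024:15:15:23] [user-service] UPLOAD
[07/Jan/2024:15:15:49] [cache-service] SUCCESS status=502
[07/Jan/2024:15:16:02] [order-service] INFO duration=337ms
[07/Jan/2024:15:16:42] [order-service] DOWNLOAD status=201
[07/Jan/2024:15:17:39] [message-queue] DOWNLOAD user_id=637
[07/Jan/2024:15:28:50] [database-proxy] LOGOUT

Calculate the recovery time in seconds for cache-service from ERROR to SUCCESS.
229

To calculate recovery time:

1. Find ERROR event for cache-service: 07/Jan/2024:15:12:00
2. Find next SUCCESS event for cache-service: 07/Jan/2024:15:15:49
3. Recovery time: 07/Jan/2024:15:15:49 - 07/Jan/2024:15:12:00 = 229 seconds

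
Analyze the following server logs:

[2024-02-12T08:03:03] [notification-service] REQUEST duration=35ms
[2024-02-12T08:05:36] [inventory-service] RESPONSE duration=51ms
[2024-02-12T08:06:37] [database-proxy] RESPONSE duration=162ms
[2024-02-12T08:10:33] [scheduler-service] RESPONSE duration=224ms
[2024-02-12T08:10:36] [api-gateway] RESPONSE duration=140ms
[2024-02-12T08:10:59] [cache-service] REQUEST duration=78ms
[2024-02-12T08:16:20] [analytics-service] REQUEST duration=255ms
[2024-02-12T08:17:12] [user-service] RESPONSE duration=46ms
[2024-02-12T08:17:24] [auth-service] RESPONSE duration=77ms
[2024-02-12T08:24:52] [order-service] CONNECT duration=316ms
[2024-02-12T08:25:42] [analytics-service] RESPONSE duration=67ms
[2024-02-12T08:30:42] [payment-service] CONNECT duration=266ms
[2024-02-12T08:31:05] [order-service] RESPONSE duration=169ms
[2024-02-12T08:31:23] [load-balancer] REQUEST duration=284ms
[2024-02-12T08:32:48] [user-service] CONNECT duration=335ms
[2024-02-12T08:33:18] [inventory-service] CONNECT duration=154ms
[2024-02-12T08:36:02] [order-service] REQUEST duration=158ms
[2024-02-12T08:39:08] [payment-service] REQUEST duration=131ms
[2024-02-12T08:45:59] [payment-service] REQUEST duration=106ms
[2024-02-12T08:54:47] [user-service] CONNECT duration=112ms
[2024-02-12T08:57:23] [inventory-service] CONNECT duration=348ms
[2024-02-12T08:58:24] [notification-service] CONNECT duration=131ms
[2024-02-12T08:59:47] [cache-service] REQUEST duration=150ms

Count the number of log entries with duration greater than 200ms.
7

To count timeouts:

1. Threshold: 200ms
2. Extract duration from each log entry
3. Count entries where duration > 200
4. Timeout count: 7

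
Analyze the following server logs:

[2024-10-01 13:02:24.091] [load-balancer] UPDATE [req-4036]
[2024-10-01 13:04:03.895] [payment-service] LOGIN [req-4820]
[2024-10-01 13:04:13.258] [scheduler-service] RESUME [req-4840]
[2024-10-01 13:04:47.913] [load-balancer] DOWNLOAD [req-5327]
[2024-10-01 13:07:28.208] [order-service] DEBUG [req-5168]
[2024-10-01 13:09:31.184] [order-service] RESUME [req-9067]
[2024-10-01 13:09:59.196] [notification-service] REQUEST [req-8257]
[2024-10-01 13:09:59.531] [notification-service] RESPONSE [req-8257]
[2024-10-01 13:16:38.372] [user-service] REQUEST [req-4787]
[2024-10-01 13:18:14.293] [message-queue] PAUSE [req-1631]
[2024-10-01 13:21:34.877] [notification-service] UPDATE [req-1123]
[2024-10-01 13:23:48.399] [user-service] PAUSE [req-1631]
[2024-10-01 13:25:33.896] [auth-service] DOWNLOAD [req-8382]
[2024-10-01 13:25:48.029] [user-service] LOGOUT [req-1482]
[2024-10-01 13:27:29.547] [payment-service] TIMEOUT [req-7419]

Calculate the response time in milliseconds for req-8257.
335

To calculate latency:

1. Find REQUEST with id req-8257: 2024-10-01 13:09:59.196
2. Find RESPONSE with id req-8257: 2024-10-01 13:09:59.531
3. Latency: 2024-10-01 13:09:59.531 - 2024-10-01 13:09:59.196 = 335ms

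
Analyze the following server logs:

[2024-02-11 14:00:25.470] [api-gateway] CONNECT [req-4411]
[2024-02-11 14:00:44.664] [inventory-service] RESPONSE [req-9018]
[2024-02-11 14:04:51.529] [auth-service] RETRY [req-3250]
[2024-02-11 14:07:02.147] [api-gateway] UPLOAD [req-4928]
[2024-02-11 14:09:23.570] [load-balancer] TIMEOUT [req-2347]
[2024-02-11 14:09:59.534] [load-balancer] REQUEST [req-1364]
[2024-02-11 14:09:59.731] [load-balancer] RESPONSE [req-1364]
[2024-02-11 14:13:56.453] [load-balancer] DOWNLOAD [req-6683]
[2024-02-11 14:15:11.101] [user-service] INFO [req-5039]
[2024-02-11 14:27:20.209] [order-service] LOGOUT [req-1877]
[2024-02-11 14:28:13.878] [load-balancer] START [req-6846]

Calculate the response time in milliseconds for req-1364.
197

To calculate latency:

1. Find REQUEST with id req-1364: 2024-02-11 14:09:59.534
2. Find RESPONSE with id req-1364: 2024-02-11 14:09:59.731
3. Latency: 2024-02-11 14:09:59.731 - 2024-02-11 14:09:59.534 = 197ms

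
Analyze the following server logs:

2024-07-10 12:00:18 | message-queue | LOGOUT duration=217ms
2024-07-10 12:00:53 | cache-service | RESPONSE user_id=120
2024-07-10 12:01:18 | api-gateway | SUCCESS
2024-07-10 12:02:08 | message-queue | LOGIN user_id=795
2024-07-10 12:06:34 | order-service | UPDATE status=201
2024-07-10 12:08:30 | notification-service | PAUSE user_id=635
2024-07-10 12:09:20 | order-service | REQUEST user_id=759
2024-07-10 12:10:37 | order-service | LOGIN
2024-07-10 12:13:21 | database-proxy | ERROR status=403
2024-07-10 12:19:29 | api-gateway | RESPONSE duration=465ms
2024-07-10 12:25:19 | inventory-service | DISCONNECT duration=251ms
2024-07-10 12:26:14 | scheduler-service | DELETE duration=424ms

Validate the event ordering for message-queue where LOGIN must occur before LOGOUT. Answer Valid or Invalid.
Invalid

To validate ordering:

1. Required order: LOGIN → LOGOUT
2. Rule: LOGIN must occur before LOGOUT
3. Check actual order of events for message-queue
4. Result: Invalid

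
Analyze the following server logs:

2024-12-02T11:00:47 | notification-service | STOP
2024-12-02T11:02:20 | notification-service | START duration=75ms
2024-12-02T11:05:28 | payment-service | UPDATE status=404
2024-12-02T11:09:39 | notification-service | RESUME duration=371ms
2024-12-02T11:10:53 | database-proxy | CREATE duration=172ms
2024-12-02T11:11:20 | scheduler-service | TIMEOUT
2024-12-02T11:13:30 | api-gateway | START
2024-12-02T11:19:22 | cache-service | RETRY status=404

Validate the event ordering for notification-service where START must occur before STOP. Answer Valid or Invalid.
Invalid

To validate ordering:

1. Required order: START → STOP
2. Rule: START must occur before STOP
3. Check actual order of events for notification-service
4. Result: Invalid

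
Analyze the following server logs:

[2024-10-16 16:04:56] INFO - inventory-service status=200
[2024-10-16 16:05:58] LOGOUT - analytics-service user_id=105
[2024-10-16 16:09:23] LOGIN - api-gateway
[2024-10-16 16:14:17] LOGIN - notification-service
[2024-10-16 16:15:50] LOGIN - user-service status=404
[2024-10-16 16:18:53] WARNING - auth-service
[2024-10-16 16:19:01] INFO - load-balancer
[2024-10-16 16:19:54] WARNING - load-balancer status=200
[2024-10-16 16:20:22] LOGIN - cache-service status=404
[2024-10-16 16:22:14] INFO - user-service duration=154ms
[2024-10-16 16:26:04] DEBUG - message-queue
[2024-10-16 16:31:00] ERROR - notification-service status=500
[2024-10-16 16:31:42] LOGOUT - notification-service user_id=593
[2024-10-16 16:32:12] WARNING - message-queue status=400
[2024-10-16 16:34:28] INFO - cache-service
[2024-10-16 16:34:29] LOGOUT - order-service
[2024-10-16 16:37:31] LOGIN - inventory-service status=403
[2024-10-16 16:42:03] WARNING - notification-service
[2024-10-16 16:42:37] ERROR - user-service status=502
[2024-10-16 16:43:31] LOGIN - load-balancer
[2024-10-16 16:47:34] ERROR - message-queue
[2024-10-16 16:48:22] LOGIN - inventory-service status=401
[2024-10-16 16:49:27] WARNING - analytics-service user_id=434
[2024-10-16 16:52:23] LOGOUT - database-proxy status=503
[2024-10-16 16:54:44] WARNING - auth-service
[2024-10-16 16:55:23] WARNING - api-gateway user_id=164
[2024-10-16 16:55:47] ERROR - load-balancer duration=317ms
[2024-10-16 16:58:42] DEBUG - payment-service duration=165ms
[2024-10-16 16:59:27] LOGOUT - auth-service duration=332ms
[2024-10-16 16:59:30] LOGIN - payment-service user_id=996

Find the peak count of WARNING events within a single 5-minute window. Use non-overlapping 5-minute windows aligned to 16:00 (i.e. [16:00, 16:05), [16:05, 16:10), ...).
2

To find the burst window:

1. Divide the log period into non-overlapping 5-minute windows starting at 16:00
2. Count WARNING events in each window
3. Find the window with maximum count
4. Maximum events in a window: 2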